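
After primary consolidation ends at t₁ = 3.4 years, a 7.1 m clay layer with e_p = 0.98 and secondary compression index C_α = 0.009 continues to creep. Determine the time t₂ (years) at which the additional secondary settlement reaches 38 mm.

S_s = C_α·H/(1+e_p)·log₁₀(t₂/t₁) ⇒ log₁₀(t₂/t₁) = S_s·(1+e_p)/(C_α·H).
log₁₀(t₂/t₁) = 0.038 × (1+0.98) / (0.009×7.1) = 1.177
t₂ = t₁ × 10^1.177 = 3.4 × 15.05 = 51.16 years

t₂ ≈ 51.2 years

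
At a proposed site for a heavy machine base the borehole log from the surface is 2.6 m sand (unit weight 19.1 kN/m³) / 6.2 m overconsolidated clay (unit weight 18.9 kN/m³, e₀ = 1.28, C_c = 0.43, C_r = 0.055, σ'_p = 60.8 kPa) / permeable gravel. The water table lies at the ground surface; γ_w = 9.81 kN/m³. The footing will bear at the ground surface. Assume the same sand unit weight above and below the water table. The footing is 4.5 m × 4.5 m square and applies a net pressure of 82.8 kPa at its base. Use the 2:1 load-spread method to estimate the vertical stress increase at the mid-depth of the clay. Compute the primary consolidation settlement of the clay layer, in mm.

S_c ≈ 69.9 mm

Mid-depth of clay below the ground surface: z = 2.6 + 6.2/2 = 5.7 m.
Total vertical stress at mid-clay: σ_v = 19.1×2.6 + 18.9×3.1 = 108.25 kPa.
Pore pressure: u = 9.81×(5.7 − 0) = 55.917 kPa.
Initial effective stress: σ'_0 = σ_v − u = 108.25 − 55.917 = 52.333 kPa.
Stress increase at mid-clay by the 2:1 spreading method:
Δσ = qBL/((B+z)(L+z)) = 82.8×4.5×4.5/((4.5+5.7)(4.5+5.7)) = 16.116 kPa
Final effective stress: σ'_f = 52.333 + 16.116 = 68.449 kPa.
σ'_f = 68.449 > σ'_p = 60.8 kPa, so the stress path crosses the preconsolidation pressure — recompression up to σ'_p, then virgin compression beyond:
S_c = H/(1+e₀)·[C_r·log₁₀(σ'_p/σ'_0) + C_c·log₁₀(σ'_f/σ'_p)]
    = 6.2/2.28 × [0.055×log₁₀(60.8/52.333) + 0.43×log₁₀(68.449/60.8)]
    = 2.7193 × [0.003582 + 0.022129] = 0.06992 m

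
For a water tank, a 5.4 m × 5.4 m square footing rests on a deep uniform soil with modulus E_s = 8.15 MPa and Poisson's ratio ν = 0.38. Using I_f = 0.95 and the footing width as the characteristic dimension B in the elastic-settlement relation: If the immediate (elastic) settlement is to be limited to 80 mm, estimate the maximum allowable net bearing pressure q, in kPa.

E_s = 8.15 MPa = 8150 kPa.
S_e = q·B·(1−ν²)/E_s · I_f  ⇒  q = S_e·E_s / (B·(1−ν²)·I_f).
q = 0.08 × 8150 / (5.4 × 0.8556 × 0.95) = 148.5 kPa

q ≈ 149 kPa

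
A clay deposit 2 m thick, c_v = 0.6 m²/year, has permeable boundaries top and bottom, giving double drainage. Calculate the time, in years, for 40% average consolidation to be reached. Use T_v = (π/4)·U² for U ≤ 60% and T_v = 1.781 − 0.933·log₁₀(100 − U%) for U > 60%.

t ≈ 0.209 years

Drainage path length: H_d = H/2 = 1 m (double drainage).
U ≤ 60%: T_v = (π/4)·U² = (π/4)×0.4² = 0.12566.
t = T_v·H_d²/c_v = 0.12566×1²/0.6 = 0.2094 years.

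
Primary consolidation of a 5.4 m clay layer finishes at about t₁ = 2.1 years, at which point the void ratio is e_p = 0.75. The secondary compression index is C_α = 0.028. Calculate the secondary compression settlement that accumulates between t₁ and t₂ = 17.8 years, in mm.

S_s ≈ 80.2 mm

Secondary compression: S_s = C_α·H/(1+e_p)·log₁₀(t₂/t₁)
S_s = 0.028×5.4/(1+0.75)×log₁₀(17.8/2.1)
    = 0.0864 × 0.9282 = 0.0802 m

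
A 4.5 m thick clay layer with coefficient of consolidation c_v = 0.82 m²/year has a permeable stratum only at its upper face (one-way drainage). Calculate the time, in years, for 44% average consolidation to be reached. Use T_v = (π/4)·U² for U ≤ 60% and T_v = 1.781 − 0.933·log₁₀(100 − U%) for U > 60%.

Drainage path length: H_d = H = 4.5 m (single drainage).
U ≤ 60%: T_v = (π/4)·U² = (π/4)×0.44² = 0.15205.
t = T_v·H_d²/c_v = 0.15205×4.5²/0.82 = 3.755 years.

t ≈ 3.75 years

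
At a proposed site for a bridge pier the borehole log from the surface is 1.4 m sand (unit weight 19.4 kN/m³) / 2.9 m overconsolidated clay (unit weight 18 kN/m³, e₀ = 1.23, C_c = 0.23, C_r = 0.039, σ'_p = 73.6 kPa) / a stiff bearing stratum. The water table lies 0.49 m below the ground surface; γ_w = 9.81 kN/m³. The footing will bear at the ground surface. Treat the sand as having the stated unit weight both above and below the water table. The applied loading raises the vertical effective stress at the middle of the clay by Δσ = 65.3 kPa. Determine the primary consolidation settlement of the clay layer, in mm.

Mid-depth of clay below the ground surface: z = 1.4 + 2.9/2 = 2.85 m.
Total vertical stress at mid-clay: σ_v = 19.4×1.4 + 18×1.45 = 53.26 kPa.
Pore pressure: u = 9.81×(2.85 − 0.49) = 23.152 kPa.
Initial effective stress: σ'_0 = σ_v − u = 53.26 − 23.152 = 30.108 kPa.
Final effective stress: σ'_f = 30.108 + 65.3 = 95.408 kPa.
σ'_f = 95.408 > σ'_p = 73.6 kPa, so the stress path crosses the preconsolidation pressure — recompression up to σ'_p, then virgin compression beyond:
S_c = H/(1+e₀)·[C_r·log₁₀(σ'_p/σ'_0) + C_c·log₁₀(σ'_f/σ'_p)]
    = 2.9/2.23 × [0.039×log₁₀(73.6/30.108) + 0.23×log₁₀(95.408/73.6)]
    = 1.3004 × [0.01514 + 0.025923] = 0.0534 m

S_c ≈ 53.4 mm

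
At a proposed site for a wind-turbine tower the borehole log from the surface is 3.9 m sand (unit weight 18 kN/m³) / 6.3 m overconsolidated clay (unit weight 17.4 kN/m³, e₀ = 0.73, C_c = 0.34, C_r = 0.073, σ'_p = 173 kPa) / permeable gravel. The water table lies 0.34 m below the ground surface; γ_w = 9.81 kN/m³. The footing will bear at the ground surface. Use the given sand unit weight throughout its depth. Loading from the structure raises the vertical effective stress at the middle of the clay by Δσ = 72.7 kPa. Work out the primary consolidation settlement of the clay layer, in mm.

Mid-depth of clay below the ground surface: z = 3.9 + 6.3/2 = 7.05 m.
Total vertical stress at mid-clay: σ_v = 18×3.9 + 17.4×3.15 = 125.01 kPa.
Pore pressure: u = 9.81×(7.05 − 0.34) = 65.825 kPa.
Initial effective stress: σ'_0 = σ_v − u = 125.01 − 65.825 = 59.185 kPa.
Final effective stress: σ'_f = 59.185 + 72.7 = 131.88 kPa.
σ'_f = 131.88 ≤ σ'_p = 173 kPa, so the clay remains overconsolidated and only the recompression index applies:
S_c = C_r·H/(1+e₀)·log₁₀(σ'_f/σ'_0) = 0.073×6.3/1.73×log₁₀(131.88/59.185)
    = 0.26584 × 0.34797 = 0.0925 m

S_c ≈ 92.5 mm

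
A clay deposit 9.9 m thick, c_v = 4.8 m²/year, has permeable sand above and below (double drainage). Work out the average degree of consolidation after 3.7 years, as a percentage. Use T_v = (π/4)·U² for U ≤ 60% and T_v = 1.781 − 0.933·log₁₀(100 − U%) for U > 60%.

U ≈ 86.4 %

Drainage path length: H_d = H/2 = 4.95 m (double drainage).
T_v = c_v·t/H_d² = 4.8×3.7/4.95² = 0.72482.
T_v = 0.72482 corresponds to the U > 60% branch:
U = 1 − 10^((1.781 − T_v)/0.933)/100 = 0.8645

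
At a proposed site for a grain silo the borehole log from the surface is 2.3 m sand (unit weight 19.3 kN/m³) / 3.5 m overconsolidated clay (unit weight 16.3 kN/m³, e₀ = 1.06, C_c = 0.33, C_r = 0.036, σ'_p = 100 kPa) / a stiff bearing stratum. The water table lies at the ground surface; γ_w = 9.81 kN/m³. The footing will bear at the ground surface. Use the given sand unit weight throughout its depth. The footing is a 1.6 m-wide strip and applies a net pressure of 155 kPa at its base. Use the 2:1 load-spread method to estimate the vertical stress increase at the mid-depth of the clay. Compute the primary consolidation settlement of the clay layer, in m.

Mid-depth of clay below the ground surface: z = 2.3 + 3.5/2 = 4.05 m.
Total vertical stress at mid-clay: σ_v = 19.3×2.3 + 16.3×1.75 = 72.915 kPa.
Pore pressure: u = 9.81×(4.05 − 0) = 39.73 kPa.
Initial effective stress: σ'_0 = σ_v − u = 72.915 − 39.73 = 33.185 kPa.
Stress increase at mid-clay by the 2:1 spreading method:
Δσ = qB/(B+z) = 155×1.6/(1.6+4.05) = 43.894 kPa
Final effective stress: σ'_f = 33.185 + 43.894 = 77.079 kPa.
σ'_f = 77.079 ≤ σ'_p = 100 kPa, so the clay remains overconsolidated and only the recompression index applies:
S_c = C_r·H/(1+e₀)·log₁₀(σ'_f/σ'_0) = 0.036×3.5/2.06×log₁₀(77.079/33.185)
    = 0.061164 × 0.36599 = 0.02239 m

S_c ≈ 0.0224 m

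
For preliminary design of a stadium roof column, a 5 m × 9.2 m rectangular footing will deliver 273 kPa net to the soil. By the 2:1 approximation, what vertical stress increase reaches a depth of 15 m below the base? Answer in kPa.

Δσ_z ≈ 25.9 kPa

By the 2:1 method the load spreads at 1 horizontal : 2 vertical, so at depth z the loaded area has grown by z in each plan dimension:
Δσ = qBL/((B+z)(L+z)) = 273×5×9.2/((5+15)(9.2+15)) = 25.946 kPa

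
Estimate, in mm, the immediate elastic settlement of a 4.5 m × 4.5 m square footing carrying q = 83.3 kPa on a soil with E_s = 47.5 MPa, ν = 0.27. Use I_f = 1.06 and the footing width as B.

S_e ≈ 7.76 mm

Immediate (elastic) settlement: S_e = q·B·(1−ν²)/E_s · I_f.
E_s = 47.5 MPa = 47500 kPa.
S_e = 83.3 × 4.5 × (1 − 0.27²) / 47500 × 1.06
    = 83.3 × 4.5 × 0.9271 / 47500 × 1.06
    = 0.007755 m = 7.755 mm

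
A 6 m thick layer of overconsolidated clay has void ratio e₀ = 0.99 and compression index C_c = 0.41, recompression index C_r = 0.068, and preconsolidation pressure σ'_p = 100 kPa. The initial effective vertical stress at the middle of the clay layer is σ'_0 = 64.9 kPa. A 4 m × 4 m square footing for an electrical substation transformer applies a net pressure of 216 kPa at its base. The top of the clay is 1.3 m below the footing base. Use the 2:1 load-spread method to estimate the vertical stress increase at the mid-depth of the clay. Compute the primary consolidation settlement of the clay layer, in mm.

S_c ≈ 114 mm

Mid-depth of clay below the footing base: z = 1.3 + 6/2 = 4.3 m.
Stress increase at mid-clay by the 2:1 spreading method:
Δσ = qBL/((B+z)(L+z)) = 216×4×4/((4+4.3)(4+4.3)) = 50.167 kPa
Final effective stress: σ'_f = 64.9 + 50.167 = 115.07 kPa.
σ'_f = 115.07 > σ'_p = 100 kPa, so the stress path crosses the preconsolidation pressure — recompression up to σ'_p, then virgin compression beyond:
S_c = H/(1+e₀)·[C_r·log₁₀(σ'_p/σ'_0) + C_c·log₁₀(σ'_f/σ'_p)]
    = 6/1.99 × [0.068×log₁₀(100/64.9) + 0.41×log₁₀(115.07/100)]
    = 3.0151 × [0.012767 + 0.024994] = 0.1139 m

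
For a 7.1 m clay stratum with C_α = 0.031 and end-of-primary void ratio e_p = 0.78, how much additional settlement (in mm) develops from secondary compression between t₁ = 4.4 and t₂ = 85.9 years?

Secondary compression: S_s = C_α·H/(1+e_p)·log₁₀(t₂/t₁)
S_s = 0.031×7.1/(1+0.78)×log₁₀(85.9/4.4)
    = 0.1237 × 1.291 = 0.1596 m

S_s ≈ 160 mm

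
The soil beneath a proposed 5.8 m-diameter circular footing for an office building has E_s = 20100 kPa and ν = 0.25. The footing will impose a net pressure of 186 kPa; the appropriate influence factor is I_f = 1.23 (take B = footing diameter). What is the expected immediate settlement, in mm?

S_e ≈ 61.9 mm

Immediate (elastic) settlement: S_e = q·B·(1−ν²)/E_s · I_f.
S_e = 186 × 5.8 × (1 − 0.25²) / 20100 × 1.23
    = 186 × 5.8 × 0.9375 / 20100 × 1.23
    = 0.06189 m = 61.89 mm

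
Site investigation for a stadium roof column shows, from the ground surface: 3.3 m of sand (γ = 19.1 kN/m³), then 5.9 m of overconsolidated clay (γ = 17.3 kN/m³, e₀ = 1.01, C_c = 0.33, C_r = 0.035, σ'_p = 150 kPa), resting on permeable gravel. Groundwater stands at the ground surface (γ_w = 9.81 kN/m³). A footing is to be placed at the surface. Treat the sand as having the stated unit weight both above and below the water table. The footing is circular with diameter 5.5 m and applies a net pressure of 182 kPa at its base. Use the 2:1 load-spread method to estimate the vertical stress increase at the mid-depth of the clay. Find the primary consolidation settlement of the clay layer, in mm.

S_c ≈ 25.1 mm

Mid-depth of clay below the ground surface: z = 3.3 + 5.9/2 = 6.25 m.
Total vertical stress at mid-clay: σ_v = 19.1×3.3 + 17.3×2.95 = 114.06 kPa.
Pore pressure: u = 9.81×(6.25 − 0) = 61.312 kPa.
Initial effective stress: σ'_0 = σ_v − u = 114.06 − 61.312 = 52.748 kPa.
Stress increase at mid-clay by the 2:1 spreading method:
Δσ ≈ qD²/(D+z)² = 182×5.5²/(5.5+6.25)² = 39.877 kPa
Final effective stress: σ'_f = 52.748 + 39.877 = 92.625 kPa.
σ'_f = 92.625 ≤ σ'_p = 150 kPa, so the clay remains overconsolidated and only the recompression index applies:
S_c = C_r·H/(1+e₀)·log₁₀(σ'_f/σ'_0) = 0.035×5.9/2.01×log₁₀(92.625/52.748)
    = 0.10274 × 0.24452 = 0.02512 m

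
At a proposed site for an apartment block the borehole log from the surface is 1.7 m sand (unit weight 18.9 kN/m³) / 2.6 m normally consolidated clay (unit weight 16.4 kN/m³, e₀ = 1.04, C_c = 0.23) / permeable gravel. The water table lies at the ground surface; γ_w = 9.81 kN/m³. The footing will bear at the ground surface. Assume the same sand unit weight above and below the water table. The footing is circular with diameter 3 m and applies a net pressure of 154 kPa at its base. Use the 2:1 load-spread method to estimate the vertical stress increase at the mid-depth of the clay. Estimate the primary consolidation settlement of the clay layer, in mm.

S_c ≈ 122 mm

Mid-depth of clay below the ground surface: z = 1.7 + 2.6/2 = 3 m.
Total vertical stress at mid-clay: σ_v = 18.9×1.7 + 16.4×1.3 = 53.45 kPa.
Pore pressure: u = 9.81×(3 − 0) = 29.43 kPa.
Initial effective stress: σ'_0 = σ_v − u = 53.45 − 29.43 = 24.02 kPa.
Stress increase at mid-clay by the 2:1 spreading method:
Δσ ≈ qD²/(D+z)² = 154×3²/(3+3)² = 38.5 kPa
Final effective stress: σ'_f = σ'_0 + Δσ = 24.02 + 38.5 = 62.52 kPa.
Normally consolidated clay, so the full stress increment lies on the virgin compression line:
S_c = C_c·H/(1+e₀)·log₁₀(σ'_f/σ'_0) = 0.23×2.6/(1+1.04)×log₁₀(62.52/24.02)
    = 0.29314 × 0.41545 = 0.1218 m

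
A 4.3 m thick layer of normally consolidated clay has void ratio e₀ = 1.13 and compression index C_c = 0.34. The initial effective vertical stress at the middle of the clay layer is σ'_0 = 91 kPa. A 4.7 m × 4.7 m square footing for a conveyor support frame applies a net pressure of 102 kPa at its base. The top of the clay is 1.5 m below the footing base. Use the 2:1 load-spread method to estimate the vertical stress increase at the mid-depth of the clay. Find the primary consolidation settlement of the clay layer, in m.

Mid-depth of clay below the footing base: z = 1.5 + 4.3/2 = 3.65 m.
Stress increase at mid-clay by the 2:1 spreading method:
Δσ = qBL/((B+z)(L+z)) = 102×4.7×4.7/((4.7+3.65)(4.7+3.65)) = 32.316 kPa
Final effective stress: σ'_f = σ'_0 + Δσ = 91 + 32.316 = 123.32 kPa.
Normally consolidated clay, so the full stress increment lies on the virgin compression line:
S_c = C_c·H/(1+e₀)·log₁₀(σ'_f/σ'_0) = 0.34×4.3/(1+1.13)×log₁₀(123.32/91)
    = 0.68638 × 0.13199 = 0.0906 m

S_c ≈ 0.0906 m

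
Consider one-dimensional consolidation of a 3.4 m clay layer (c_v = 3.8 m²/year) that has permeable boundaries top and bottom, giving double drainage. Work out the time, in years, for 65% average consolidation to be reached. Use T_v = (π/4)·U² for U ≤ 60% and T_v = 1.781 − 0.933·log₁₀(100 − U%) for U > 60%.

Drainage path length: H_d = H/2 = 1.7 m (double drainage).
U > 60%: T_v = 1.781 − 0.933·log₁₀(100 − 65) = 0.34038.
t = T_v·H_d²/c_v = 0.34038×1.7²/3.8 = 0.2589 years.

t ≈ 0.259 years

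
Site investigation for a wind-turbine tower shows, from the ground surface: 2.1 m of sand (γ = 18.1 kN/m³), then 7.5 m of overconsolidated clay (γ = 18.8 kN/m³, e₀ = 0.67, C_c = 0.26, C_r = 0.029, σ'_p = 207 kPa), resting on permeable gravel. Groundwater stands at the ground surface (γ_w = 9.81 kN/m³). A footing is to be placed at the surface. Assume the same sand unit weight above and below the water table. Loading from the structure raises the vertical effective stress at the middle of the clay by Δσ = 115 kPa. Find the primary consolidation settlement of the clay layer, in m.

Mid-depth of clay below the ground surface: z = 2.1 + 7.5/2 = 5.85 m.
Total vertical stress at mid-clay: σ_v = 18.1×2.1 + 18.8×3.75 = 108.51 kPa.
Pore pressure: u = 9.81×(5.85 − 0) = 57.389 kPa.
Initial effective stress: σ'_0 = σ_v − u = 108.51 − 57.389 = 51.121 kPa.
Final effective stress: σ'_f = 51.121 + 115 = 166.12 kPa.
σ'_f = 166.12 ≤ σ'_p = 207 kPa, so the clay remains overconsolidated and only the recompression index applies:
S_c = C_r·H/(1+e₀)·log₁₀(σ'_f/σ'_0) = 0.029×7.5/1.67×log₁₀(166.12/51.121)
    = 0.13024 × 0.51182 = 0.06666 m

S_c ≈ 0.0667 m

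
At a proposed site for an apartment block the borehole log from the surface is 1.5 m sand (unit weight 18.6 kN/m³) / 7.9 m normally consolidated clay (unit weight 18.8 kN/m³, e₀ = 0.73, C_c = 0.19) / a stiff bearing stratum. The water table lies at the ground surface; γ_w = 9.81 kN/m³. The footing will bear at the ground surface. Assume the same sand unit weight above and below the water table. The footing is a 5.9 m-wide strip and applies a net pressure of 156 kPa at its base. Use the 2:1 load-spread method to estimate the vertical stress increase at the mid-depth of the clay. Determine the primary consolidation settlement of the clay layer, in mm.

S_c ≈ 369 mm

Mid-depth of clay below the ground surface: z = 1.5 + 7.9/2 = 5.45 m.
Total vertical stress at mid-clay: σ_v = 18.6×1.5 + 18.8×3.95 = 102.16 kPa.
Pore pressure: u = 9.81×(5.45 − 0) = 53.465 kPa.
Initial effective stress: σ'_0 = σ_v − u = 102.16 − 53.465 = 48.695 kPa.
Stress increase at mid-clay by the 2:1 spreading method:
Δσ = qB/(B+z) = 156×5.9/(5.9+5.45) = 81.093 kPa
Final effective stress: σ'_f = σ'_0 + Δσ = 48.695 + 81.093 = 129.79 kPa.
Normally consolidated clay, so the full stress increment lies on the virgin compression line:
S_c = C_c·H/(1+e₀)·log₁₀(σ'_f/σ'_0) = 0.19×7.9/(1+0.73)×log₁₀(129.79/48.695)
    = 0.86763 × 0.42576 = 0.3694 m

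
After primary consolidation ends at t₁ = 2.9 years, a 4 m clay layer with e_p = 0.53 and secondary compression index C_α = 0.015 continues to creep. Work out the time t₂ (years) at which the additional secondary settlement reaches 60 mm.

t₂ ≈ 98.3 years

S_s = C_α·H/(1+e_p)·log₁₀(t₂/t₁) ⇒ log₁₀(t₂/t₁) = S_s·(1+e_p)/(C_α·H).
log₁₀(t₂/t₁) = 0.06 × (1+0.53) / (0.015×4) = 1.53
t₂ = t₁ × 10^1.53 = 2.9 × 33.88 = 98.26 years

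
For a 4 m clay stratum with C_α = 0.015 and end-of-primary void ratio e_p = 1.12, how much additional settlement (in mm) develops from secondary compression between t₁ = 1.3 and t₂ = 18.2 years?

Secondary compression: S_s = C_α·H/(1+e_p)·log₁₀(t₂/t₁)
S_s = 0.015×4/(1+1.12)×log₁₀(18.2/1.3)
    = 0.0283 × 1.146 = 0.03244 m

S_s ≈ 32.4 mm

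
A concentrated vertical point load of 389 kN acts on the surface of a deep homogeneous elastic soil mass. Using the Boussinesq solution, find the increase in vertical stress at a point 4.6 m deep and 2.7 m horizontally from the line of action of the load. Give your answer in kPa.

Boussinesq vertical stress below a point load on an elastic half-space:
Δσ_z = 3P/(2πz²) · [1 + (r/z)²]^(−5/2)
r/z = 2.7/4.6 = 0.58696; [1+(r/z)²]^(−5/2) = 0.47707.
Δσ_z = 3×389/(2π×4.6²) × 0.47707 = 8.7776 × 0.47707 = 4.188 kPa

Δσ_z ≈ 4.19 kPa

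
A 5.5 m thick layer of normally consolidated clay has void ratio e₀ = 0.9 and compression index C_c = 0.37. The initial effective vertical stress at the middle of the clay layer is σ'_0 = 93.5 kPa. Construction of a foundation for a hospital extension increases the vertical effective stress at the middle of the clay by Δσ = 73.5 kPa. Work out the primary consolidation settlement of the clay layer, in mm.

S_c ≈ 270 mm

Final effective stress: σ'_f = σ'_0 + Δσ = 93.5 + 73.5 = 167 kPa.
Normally consolidated clay, so the full stress increment lies on the virgin compression line:
S_c = C_c·H/(1+e₀)·log₁₀(σ'_f/σ'_0) = 0.37×5.5/(1+0.9)×log₁₀(167/93.5)
    = 1.0711 × 0.2519 = 0.2698 m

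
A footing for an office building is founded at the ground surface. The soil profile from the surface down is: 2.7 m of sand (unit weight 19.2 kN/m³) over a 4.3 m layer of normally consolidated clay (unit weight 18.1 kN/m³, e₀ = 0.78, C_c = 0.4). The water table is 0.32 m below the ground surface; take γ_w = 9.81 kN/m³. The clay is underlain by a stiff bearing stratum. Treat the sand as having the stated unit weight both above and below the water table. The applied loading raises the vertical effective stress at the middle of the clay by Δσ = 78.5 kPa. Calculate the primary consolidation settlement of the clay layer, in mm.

Mid-depth of clay below the ground surface: z = 2.7 + 4.3/2 = 4.85 m.
Total vertical stress at mid-clay: σ_v = 19.2×2.7 + 18.1×2.15 = 90.755 kPa.
Pore pressure: u = 9.81×(4.85 − 0.32) = 44.439 kPa.
Initial effective stress: σ'_0 = σ_v − u = 90.755 − 44.439 = 46.316 kPa.
Final effective stress: σ'_f = σ'_0 + Δσ = 46.316 + 78.5 = 124.82 kPa.
Normally consolidated clay, so the full stress increment lies on the virgin compression line:
S_c = C_c·H/(1+e₀)·log₁₀(σ'_f/σ'_0) = 0.4×4.3/(1+0.78)×log₁₀(124.82/46.316)
    = 0.96629 × 0.43055 = 0.416 m

S_c ≈ 416 mm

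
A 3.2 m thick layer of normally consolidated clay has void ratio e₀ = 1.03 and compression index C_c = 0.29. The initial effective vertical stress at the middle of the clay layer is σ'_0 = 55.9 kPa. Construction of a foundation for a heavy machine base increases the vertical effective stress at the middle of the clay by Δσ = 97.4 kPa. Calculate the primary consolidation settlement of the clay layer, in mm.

Final effective stress: σ'_f = σ'_0 + Δσ = 55.9 + 97.4 = 153.3 kPa.
Normally consolidated clay, so the full stress increment lies on the virgin compression line:
S_c = C_c·H/(1+e₀)·log₁₀(σ'_f/σ'_0) = 0.29×3.2/(1+1.03)×log₁₀(153.3/55.9)
    = 0.45714 × 0.43813 = 0.2003 m

S_c ≈ 200 mm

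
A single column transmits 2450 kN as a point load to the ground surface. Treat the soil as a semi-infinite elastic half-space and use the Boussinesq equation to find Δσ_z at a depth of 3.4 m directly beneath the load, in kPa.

Boussinesq vertical stress below a point load on an elastic half-space:
Δσ_z = 3P/(2πz²) · [1 + (r/z)²]^(−5/2)
r/z = 0/3.4 = 0; [1+(r/z)²]^(−5/2) = 1.
Δσ_z = 3×2450/(2π×3.4²) × 1 = 101.19 × 1 = 101.2 kPa

Δσ_z ≈ 101 kPa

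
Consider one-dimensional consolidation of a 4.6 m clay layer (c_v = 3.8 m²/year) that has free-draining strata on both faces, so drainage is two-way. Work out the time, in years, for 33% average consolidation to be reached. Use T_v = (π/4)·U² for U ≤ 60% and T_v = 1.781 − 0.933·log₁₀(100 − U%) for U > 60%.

Drainage path length: H_d = H/2 = 2.3 m (double drainage).
U ≤ 60%: T_v = (π/4)·U² = (π/4)×0.33² = 0.08553.
t = T_v·H_d²/c_v = 0.08553×2.3²/3.8 = 0.1191 years.

t ≈ 0.119 years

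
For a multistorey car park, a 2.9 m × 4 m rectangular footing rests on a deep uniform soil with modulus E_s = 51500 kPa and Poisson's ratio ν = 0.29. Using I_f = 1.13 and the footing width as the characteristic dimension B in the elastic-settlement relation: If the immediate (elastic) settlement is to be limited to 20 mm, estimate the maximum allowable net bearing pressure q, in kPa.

S_e = q·B·(1−ν²)/E_s · I_f  ⇒  q = S_e·E_s / (B·(1−ν²)·I_f).
q = 0.02 × 51500 / (2.9 × 0.9159 × 1.13) = 343.2 kPa

q ≈ 343 kPa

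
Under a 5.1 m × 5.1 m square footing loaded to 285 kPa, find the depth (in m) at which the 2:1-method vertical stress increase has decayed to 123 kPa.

z ≈ 2.66 m

2:1 spreading — at depth z the loaded area has grown by z in each plan dimension:
qB²/(B+z)² = Δσ_z ⇒ z = B(√(q/Δσ_z) − 1) = 5.1×(√(285/123) − 1) = 2.663 m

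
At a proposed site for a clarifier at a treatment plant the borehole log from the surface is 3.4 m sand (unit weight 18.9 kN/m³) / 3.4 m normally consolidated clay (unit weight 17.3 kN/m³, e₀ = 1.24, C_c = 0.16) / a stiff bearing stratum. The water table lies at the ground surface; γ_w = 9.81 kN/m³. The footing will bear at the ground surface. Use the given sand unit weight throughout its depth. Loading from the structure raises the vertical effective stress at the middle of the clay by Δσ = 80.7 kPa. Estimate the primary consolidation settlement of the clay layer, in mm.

S_c ≈ 110 mm

Mid-depth of clay below the ground surface: z = 3.4 + 3.4/2 = 5.1 m.
Total vertical stress at mid-clay: σ_v = 18.9×3.4 + 17.3×1.7 = 93.67 kPa.
Pore pressure: u = 9.81×(5.1 − 0) = 50.031 kPa.
Initial effective stress: σ'_0 = σ_v − u = 93.67 − 50.031 = 43.639 kPa.
Final effective stress: σ'_f = σ'_0 + Δσ = 43.639 + 80.7 = 124.34 kPa.
Normally consolidated clay, so the full stress increment lies on the virgin compression line:
S_c = C_c·H/(1+e₀)·log₁₀(σ'_f/σ'_0) = 0.16×3.4/(1+1.24)×log₁₀(124.34/43.639)
    = 0.24286 × 0.45474 = 0.1104 m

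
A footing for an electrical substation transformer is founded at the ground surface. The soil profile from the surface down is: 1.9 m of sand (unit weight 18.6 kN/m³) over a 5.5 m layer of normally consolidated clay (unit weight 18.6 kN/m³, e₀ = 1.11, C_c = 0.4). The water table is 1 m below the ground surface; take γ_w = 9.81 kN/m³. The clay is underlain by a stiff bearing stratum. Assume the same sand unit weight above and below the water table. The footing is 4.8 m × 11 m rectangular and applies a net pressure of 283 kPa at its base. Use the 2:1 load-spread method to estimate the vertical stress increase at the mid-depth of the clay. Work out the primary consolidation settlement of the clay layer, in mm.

Mid-depth of clay below the ground surface: z = 1.9 + 5.5/2 = 4.65 m.
Total vertical stress at mid-clay: σ_v = 18.6×1.9 + 18.6×2.75 = 86.49 kPa.
Pore pressure: u = 9.81×(4.65 − 1) = 35.806 kPa.
Initial effective stress: σ'_0 = σ_v − u = 86.49 − 35.806 = 50.684 kPa.
Stress increase at mid-clay by the 2:1 spreading method:
Δσ = qBL/((B+z)(L+z)) = 283×4.8×11/((4.8+4.65)(11+4.65)) = 101.04 kPa
Final effective stress: σ'_f = σ'_0 + Δσ = 50.684 + 101.04 = 151.72 kPa.
Normally consolidated clay, so the full stress increment lies on the virgin compression line:
S_c = C_c·H/(1+e₀)·log₁₀(σ'_f/σ'_0) = 0.4×5.5/(1+1.11)×log₁₀(151.72/50.684)
    = 1.0427 × 0.47617 = 0.4965 m

S_c ≈ 497 mm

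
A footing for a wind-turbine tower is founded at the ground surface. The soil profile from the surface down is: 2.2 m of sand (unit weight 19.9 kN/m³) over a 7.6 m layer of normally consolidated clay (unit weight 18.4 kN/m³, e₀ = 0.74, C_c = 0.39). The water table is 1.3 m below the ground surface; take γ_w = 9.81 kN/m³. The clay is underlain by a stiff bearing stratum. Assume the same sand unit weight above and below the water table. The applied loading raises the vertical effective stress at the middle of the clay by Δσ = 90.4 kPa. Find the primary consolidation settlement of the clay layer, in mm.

Mid-depth of clay below the ground surface: z = 2.2 + 7.6/2 = 6 m.
Total vertical stress at mid-clay: σ_v = 19.9×2.2 + 18.4×3.8 = 113.7 kPa.
Pore pressure: u = 9.81×(6 − 1.3) = 46.107 kPa.
Initial effective stress: σ'_0 = σ_v − u = 113.7 − 46.107 = 67.593 kPa.
Final effective stress: σ'_f = σ'_0 + Δσ = 67.593 + 90.4 = 157.99 kPa.
Normally consolidated clay, so the full stress increment lies on the virgin compression line:
S_c = C_c·H/(1+e₀)·log₁₀(σ'_f/σ'_0) = 0.39×7.6/(1+0.74)×log₁₀(157.99/67.593)
    = 1.7034 × 0.36873 = 0.6281 m

S_c ≈ 628 mm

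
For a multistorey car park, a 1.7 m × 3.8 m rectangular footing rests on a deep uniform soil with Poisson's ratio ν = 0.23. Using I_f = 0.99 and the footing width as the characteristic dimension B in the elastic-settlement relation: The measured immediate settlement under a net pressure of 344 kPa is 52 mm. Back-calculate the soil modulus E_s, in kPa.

E_s ≈ 10500 kPa

S_e = q·B·(1−ν²)/E_s · I_f  ⇒  E_s = q·B·(1−ν²)·I_f / S_e.
E_s = 344 × 1.7 × 0.9471 × 0.99 / 0.052 = 10540 kPa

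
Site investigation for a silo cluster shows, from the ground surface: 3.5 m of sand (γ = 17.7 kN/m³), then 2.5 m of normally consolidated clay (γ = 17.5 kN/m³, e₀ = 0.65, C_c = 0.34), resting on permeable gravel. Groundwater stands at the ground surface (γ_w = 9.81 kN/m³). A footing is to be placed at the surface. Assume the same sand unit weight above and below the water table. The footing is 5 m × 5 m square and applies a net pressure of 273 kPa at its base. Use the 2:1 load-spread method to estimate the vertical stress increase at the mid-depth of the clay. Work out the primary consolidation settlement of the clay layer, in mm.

Mid-depth of clay below the ground surface: z = 3.5 + 2.5/2 = 4.75 m.
Total vertical stress at mid-clay: σ_v = 17.7×3.5 + 17.5×1.25 = 83.825 kPa.
Pore pressure: u = 9.81×(4.75 − 0) = 46.598 kPa.
Initial effective stress: σ'_0 = σ_v − u = 83.825 − 46.598 = 37.227 kPa.
Stress increase at mid-clay by the 2:1 spreading method:
Δσ = qBL/((B+z)(L+z)) = 273×5×5/((5+4.75)(5+4.75)) = 71.795 kPa
Final effective stress: σ'_f = σ'_0 + Δσ = 37.227 + 71.795 = 109.02 kPa.
Normally consolidated clay, so the full stress increment lies on the virgin compression line:
S_c = C_c·H/(1+e₀)·log₁₀(σ'_f/σ'_0) = 0.34×2.5/(1+0.65)×log₁₀(109.02/37.227)
    = 0.51515 × 0.46665 = 0.2404 m

S_c ≈ 240 mm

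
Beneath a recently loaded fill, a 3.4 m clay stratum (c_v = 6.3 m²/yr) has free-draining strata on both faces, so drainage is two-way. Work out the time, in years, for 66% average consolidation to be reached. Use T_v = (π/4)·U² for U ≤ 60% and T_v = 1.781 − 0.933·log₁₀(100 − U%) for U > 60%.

Drainage path length: H_d = H/2 = 1.7 m (double drainage).
U > 60%: T_v = 1.781 − 0.933·log₁₀(100 − 66) = 0.35213.
t = T_v·H_d²/c_v = 0.35213×1.7²/6.3 = 0.1615 years.

t ≈ 0.162 years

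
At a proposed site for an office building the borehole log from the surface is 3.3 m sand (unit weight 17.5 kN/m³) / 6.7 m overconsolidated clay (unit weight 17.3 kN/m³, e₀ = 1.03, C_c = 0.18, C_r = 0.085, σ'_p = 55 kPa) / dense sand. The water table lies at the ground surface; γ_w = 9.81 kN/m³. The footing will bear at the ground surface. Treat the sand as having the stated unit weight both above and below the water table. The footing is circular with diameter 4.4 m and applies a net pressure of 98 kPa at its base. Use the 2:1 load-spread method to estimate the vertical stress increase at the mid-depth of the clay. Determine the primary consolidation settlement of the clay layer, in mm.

S_c ≈ 57.6 mm

Mid-depth of clay below the ground surface: z = 3.3 + 6.7/2 = 6.65 m.
Total vertical stress at mid-clay: σ_v = 17.5×3.3 + 17.3×3.35 = 115.71 kPa.
Pore pressure: u = 9.81×(6.65 − 0) = 65.237 kPa.
Initial effective stress: σ'_0 = σ_v − u = 115.71 − 65.237 = 50.473 kPa.
Stress increase at mid-clay by the 2:1 spreading method:
Δσ ≈ qD²/(D+z)² = 98×4.4²/(4.4+6.65)² = 15.538 kPa
Final effective stress: σ'_f = 50.473 + 15.538 = 66.011 kPa.
σ'_f = 66.011 > σ'_p = 55 kPa, so the stress path crosses the preconsolidation pressure — recompression up to σ'_p, then virgin compression beyond:
S_c = H/(1+e₀)·[C_r·log₁₀(σ'_p/σ'_0) + C_c·log₁₀(σ'_f/σ'_p)]
    = 6.7/2.03 × [0.085×log₁₀(55/50.473) + 0.18×log₁₀(66.011/55)]
    = 3.3005 × [0.0031708 + 0.014266] = 0.05755 m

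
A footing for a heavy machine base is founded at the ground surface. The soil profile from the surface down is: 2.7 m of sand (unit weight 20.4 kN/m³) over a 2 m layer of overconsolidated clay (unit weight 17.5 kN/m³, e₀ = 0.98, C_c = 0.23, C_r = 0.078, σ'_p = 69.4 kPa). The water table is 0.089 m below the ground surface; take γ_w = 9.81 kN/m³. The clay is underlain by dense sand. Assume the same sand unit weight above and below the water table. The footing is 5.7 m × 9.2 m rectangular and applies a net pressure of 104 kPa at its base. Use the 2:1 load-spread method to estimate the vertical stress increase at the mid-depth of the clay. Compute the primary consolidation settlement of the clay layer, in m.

Mid-depth of clay below the ground surface: z = 2.7 + 2/2 = 3.7 m.
Total vertical stress at mid-clay: σ_v = 20.4×2.7 + 17.5×1 = 72.58 kPa.
Pore pressure: u = 9.81×(3.7 − 0.089) = 35.424 kPa.
Initial effective stress: σ'_0 = σ_v − u = 72.58 − 35.424 = 37.156 kPa.
Stress increase at mid-clay by the 2:1 spreading method:
Δσ = qBL/((B+z)(L+z)) = 104×5.7×9.2/((5.7+3.7)(9.2+3.7)) = 44.976 kPa
Final effective stress: σ'_f = 37.156 + 44.976 = 82.132 kPa.
σ'_f = 82.132 > σ'_p = 69.4 kPa, so the stress path crosses the preconsolidation pressure — recompression up to σ'_p, then virgin compression beyond:
S_c = H/(1+e₀)·[C_r·log₁₀(σ'_p/σ'_0) + C_c·log₁₀(σ'_f/σ'_p)]
    = 2/1.98 × [0.078×log₁₀(69.4/37.156) + 0.23×log₁₀(82.132/69.4)]
    = 1.0101 × [0.021164 + 0.016825] = 0.03837 m

S_c ≈ 0.0384 m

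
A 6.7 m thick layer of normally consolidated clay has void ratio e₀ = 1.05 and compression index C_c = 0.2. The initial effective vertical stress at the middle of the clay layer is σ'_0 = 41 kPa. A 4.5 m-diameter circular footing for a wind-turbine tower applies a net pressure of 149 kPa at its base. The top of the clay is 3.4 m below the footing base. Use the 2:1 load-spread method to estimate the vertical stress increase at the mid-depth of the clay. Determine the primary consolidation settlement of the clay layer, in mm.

S_c ≈ 130 mm

Mid-depth of clay below the footing base: z = 3.4 + 6.7/2 = 6.75 m.
Stress increase at mid-clay by the 2:1 spreading method:
Δσ ≈ qD²/(D+z)² = 149×4.5²/(4.5+6.75)² = 23.84 kPa
Final effective stress: σ'_f = σ'_0 + Δσ = 41 + 23.84 = 64.84 kPa.
Normally consolidated clay, so the full stress increment lies on the virgin compression line:
S_c = C_c·H/(1+e₀)·log₁₀(σ'_f/σ'_0) = 0.2×6.7/(1+1.05)×log₁₀(64.84/41)
    = 0.65366 × 0.19906 = 0.1301 m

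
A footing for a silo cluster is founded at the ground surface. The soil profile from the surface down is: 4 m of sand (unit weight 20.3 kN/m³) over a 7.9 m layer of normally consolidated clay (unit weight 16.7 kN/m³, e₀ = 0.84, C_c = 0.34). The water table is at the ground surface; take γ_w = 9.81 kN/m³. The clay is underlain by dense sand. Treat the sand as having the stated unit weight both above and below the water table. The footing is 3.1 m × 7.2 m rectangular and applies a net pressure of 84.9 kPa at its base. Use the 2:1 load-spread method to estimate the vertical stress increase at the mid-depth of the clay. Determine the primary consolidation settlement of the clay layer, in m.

S_c ≈ 0.0961 m

Mid-depth of clay below the ground surface: z = 4 + 7.9/2 = 7.95 m.
Total vertical stress at mid-clay: σ_v = 20.3×4 + 16.7×3.95 = 147.17 kPa.
Pore pressure: u = 9.81×(7.95 − 0) = 77.99 kPa.
Initial effective stress: σ'_0 = σ_v − u = 147.17 − 77.99 = 69.18 kPa.
Stress increase at mid-clay by the 2:1 spreading method:
Δσ = qBL/((B+z)(L+z)) = 84.9×3.1×7.2/((3.1+7.95)(7.2+7.95)) = 11.319 kPa
Final effective stress: σ'_f = σ'_0 + Δσ = 69.18 + 11.319 = 80.499 kPa.
Normally consolidated clay, so the full stress increment lies on the virgin compression line:
S_c = C_c·H/(1+e₀)·log₁₀(σ'_f/σ'_0) = 0.34×7.9/(1+0.84)×log₁₀(80.499/69.18)
    = 1.4598 × 0.06581 = 0.09607 m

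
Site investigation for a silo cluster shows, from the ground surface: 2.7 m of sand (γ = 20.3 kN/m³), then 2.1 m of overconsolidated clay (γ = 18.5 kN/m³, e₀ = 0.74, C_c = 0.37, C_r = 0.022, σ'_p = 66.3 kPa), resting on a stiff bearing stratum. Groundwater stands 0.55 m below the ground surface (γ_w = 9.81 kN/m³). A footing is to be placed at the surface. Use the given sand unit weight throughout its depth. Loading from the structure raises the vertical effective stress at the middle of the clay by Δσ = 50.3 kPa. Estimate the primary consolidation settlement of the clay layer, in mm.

S_c ≈ 71 mm

Mid-depth of clay below the ground surface: z = 2.7 + 2.1/2 = 3.75 m.
Total vertical stress at mid-clay: σ_v = 20.3×2.7 + 18.5×1.05 = 74.235 kPa.
Pore pressure: u = 9.81×(3.75 − 0.55) = 31.392 kPa.
Initial effective stress: σ'_0 = σ_v − u = 74.235 − 31.392 = 42.843 kPa.
Final effective stress: σ'_f = 42.843 + 50.3 = 93.143 kPa.
σ'_f = 93.143 > σ'_p = 66.3 kPa, so the stress path crosses the preconsolidation pressure — recompression up to σ'_p, then virgin compression beyond:
S_c = H/(1+e₀)·[C_r·log₁₀(σ'_p/σ'_0) + C_c·log₁₀(σ'_f/σ'_p)]
    = 2.1/1.74 × [0.022×log₁₀(66.3/42.843) + 0.37×log₁₀(93.143/66.3)]
    = 1.2069 × [0.0041719 + 0.054626] = 0.07096 m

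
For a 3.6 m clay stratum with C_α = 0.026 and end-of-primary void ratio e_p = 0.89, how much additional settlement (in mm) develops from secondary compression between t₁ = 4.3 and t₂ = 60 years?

Secondary compression: S_s = C_α·H/(1+e_p)·log₁₀(t₂/t₁)
S_s = 0.026×3.6/(1+0.89)×log₁₀(60/4.3)
    = 0.04952 × 1.145 = 0.05669 m

S_s ≈ 56.7 mm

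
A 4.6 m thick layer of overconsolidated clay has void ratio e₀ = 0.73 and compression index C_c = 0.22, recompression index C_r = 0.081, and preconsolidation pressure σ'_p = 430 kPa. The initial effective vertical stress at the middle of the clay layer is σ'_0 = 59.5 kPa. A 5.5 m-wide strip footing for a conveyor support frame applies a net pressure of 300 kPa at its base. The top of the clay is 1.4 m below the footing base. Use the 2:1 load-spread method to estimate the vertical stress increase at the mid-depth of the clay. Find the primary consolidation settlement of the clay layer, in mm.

Mid-depth of clay below the footing base: z = 1.4 + 4.6/2 = 3.7 m.
Stress increase at mid-clay by the 2:1 spreading method:
Δσ = qB/(B+z) = 300×5.5/(5.5+3.7) = 179.35 kPa
Final effective stress: σ'_f = 59.5 + 179.35 = 238.85 kPa.
σ'_f = 238.85 ≤ σ'_p = 430 kPa, so the clay remains overconsolidated and only the recompression index applies:
S_c = C_r·H/(1+e₀)·log₁₀(σ'_f/σ'_0) = 0.081×4.6/1.73×log₁₀(238.85/59.5)
    = 0.21538 × 0.60361 = 0.13 m

S_c ≈ 130 mm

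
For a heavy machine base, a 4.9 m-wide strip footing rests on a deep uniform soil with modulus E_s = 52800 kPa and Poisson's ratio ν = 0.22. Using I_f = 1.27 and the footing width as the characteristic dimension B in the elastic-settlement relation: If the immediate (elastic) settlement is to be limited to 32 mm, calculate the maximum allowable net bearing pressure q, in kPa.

q ≈ 285 kPa

S_e = q·B·(1−ν²)/E_s · I_f  ⇒  q = S_e·E_s / (B·(1−ν²)·I_f).
q = 0.032 × 52800 / (4.9 × 0.9516 × 1.27) = 285.3 kPa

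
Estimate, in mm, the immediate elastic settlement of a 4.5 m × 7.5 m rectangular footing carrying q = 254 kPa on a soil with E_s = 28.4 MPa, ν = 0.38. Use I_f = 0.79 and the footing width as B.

Immediate (elastic) settlement: S_e = q·B·(1−ν²)/E_s · I_f.
E_s = 28.4 MPa = 28400 kPa.
S_e = 254 × 4.5 × (1 − 0.38²) / 28400 × 0.79
    = 254 × 4.5 × 0.8556 / 28400 × 0.79
    = 0.0272 m = 27.2 mm

S_e ≈ 27.2 mm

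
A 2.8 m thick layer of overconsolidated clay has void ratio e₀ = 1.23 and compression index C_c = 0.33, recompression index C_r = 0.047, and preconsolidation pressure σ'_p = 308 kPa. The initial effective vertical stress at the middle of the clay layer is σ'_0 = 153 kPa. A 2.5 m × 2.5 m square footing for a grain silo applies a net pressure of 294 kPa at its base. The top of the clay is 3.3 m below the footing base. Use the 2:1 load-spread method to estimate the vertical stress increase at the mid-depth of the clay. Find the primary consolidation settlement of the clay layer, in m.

Mid-depth of clay below the footing base: z = 3.3 + 2.8/2 = 4.7 m.
Stress increase at mid-clay by the 2:1 spreading method:
Δσ = qBL/((B+z)(L+z)) = 294×2.5×2.5/((2.5+4.7)(2.5+4.7)) = 35.446 kPa
Final effective stress: σ'_f = 153 + 35.446 = 188.45 kPa.
σ'_f = 188.45 ≤ σ'_p = 308 kPa, so the clay remains overconsolidated and only the recompression index applies:
S_c = C_r·H/(1+e₀)·log₁₀(σ'_f/σ'_0) = 0.047×2.8/2.23×log₁₀(188.45/153)
    = 0.059013 × 0.090505 = 0.005341 m

S_c ≈ 0.00534 m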